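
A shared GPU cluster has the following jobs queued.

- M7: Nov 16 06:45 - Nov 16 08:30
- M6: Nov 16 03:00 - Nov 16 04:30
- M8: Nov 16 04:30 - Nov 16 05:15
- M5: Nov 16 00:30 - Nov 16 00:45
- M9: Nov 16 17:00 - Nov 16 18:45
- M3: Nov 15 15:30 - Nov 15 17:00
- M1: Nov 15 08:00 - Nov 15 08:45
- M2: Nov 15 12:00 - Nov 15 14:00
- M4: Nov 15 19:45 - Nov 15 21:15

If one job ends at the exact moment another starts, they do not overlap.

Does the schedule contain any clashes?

No

Sorted by start: M1, M2, M3, M4, M5, M6, M8, M7, M9.
M2 starts after M1 ends; M1 is clear from here.
M3 starts after M2 ends; M2 is clear from here.
M4 starts after M3 ends; M3 is clear from here.
M5 starts after M4 ends; M4 is clear from here.
M6 starts after M5 ends; M5 is clear from here.
M8 starts exactly when M6 ends (back-to-back, no overlap); M6 is clear from here.
M7 starts after M8 ends; M8 is clear from here.
M9 starts after M7 ends.
Every pair is clear; the schedule has no overlaps.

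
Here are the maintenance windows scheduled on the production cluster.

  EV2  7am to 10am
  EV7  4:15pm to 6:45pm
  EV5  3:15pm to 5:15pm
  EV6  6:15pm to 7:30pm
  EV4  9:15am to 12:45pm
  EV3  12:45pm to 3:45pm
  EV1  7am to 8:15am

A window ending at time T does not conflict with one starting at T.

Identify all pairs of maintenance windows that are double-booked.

Sorted by start: EV1, EV2, EV4, EV3, EV5, EV7, EV6.
EV2 starts before EV1 ends → EV1 and EV2 overlap.
EV4 starts after EV1 ends, so nothing later overlaps EV1 either.
EV4 starts before EV2 ends → EV2 and EV4 overlap.
EV3 starts after EV2 ends, so nothing later overlaps EV2 either.
EV3 starts exactly when EV4 ends (back-to-back, no overlap), so nothing later overlaps EV4 either.
EV5 starts before EV3 ends → EV3 and EV5 overlap.
EV7 starts after EV3 ends, so nothing later overlaps EV3 either.
EV7 starts before EV5 ends → EV5 and EV7 overlap.
EV6 starts after EV5 ends.
EV6 starts before EV7 ends → EV7 and EV6 overlap.

EV1 & EV2, EV2 & EV4, EV3 & EV5, EV5 & EV7, EV6 & EV7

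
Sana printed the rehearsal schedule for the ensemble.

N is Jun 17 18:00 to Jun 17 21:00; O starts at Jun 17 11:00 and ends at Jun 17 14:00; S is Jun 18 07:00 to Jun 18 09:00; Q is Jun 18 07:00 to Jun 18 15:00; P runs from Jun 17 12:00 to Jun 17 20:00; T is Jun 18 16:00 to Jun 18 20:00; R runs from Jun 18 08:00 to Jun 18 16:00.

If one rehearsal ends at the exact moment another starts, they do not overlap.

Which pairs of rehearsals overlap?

N & P, O & P, Q & R, Q & S, R & S

Check each pair: they overlap iff neither finishes before the other starts.
Sorted by start: O, P, N, Q, S, R, T.
P starts before O ends → O and P overlap.
N starts after O ends — done with O.
N starts before P ends → P and N overlap.
Q starts after P ends — done with P.
Q starts after N ends — done with N.
S starts before Q ends → Q and S overlap.
R starts before Q ends → Q and R overlap.
T starts after Q ends.
R starts before S ends → S and R overlap.
T starts after S ends.
T starts exactly when R ends (back-to-back, no overlap).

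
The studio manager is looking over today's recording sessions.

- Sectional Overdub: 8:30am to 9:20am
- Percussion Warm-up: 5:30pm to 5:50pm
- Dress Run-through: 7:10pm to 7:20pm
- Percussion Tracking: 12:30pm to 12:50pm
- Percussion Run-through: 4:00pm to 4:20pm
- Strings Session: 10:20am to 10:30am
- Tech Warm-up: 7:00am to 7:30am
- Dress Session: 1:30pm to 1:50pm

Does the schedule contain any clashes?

No

Two intervals overlap when each starts before the other ends.
Sorted by start: Tech Warm-up, Sectional Overdub, Strings Session, Percussion Tracking, Dress Session, Percussion Run-through, Percussion Warm-up, Dress Run-through.
Sectional Overdub starts after Tech Warm-up ends — done with Tech Warm-up.
Strings Session starts after Sectional Overdub ends — done with Sectional Overdub.
Percussion Tracking starts after Strings Session ends — done with Strings Session.
Dress Session starts after Percussion Tracking ends — done with Percussion Tracking.
Percussion Run-through starts after Dress Session ends — done with Dress Session.
Percussion Warm-up starts after Percussion Run-through ends — done with Percussion Run-through.
Dress Run-through starts after Percussion Warm-up ends.
Every pair is clear; the schedule has no overlaps.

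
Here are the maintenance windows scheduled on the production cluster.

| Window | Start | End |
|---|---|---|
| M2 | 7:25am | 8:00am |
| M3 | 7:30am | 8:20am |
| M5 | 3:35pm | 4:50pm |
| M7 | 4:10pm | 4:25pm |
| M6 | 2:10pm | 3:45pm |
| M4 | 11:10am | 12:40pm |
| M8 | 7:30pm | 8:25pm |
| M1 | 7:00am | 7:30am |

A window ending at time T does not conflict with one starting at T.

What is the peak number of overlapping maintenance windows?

Sweep the timeline, counting +1 at each start and −1 at each end (ends before starts at a tie):
7:00am start M1 → 1
7:25am start M2 → 2
7:30am end M1 → 1
7:30am start M3 → 2
8:00am end M2 → 1
8:20am end M3 → 0
11:10am start M4 → 1
12:40pm end M4 → 0
2:10pm start M6 → 1
3:35pm start M5 → 2
3:45pm end M6 → 1
4:10pm start M7 → 2
4:25pm end M7 → 1
4:50pm end M5 → 0
7:30pm start M8 → 1
8:25pm end M8 → 0
Peak is 2, at 7:25am (M1, M2).

2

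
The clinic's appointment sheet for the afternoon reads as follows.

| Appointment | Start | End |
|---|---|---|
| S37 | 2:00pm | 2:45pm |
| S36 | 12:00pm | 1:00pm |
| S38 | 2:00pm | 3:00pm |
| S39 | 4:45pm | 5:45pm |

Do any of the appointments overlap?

Sorted by start: S36, S37, S38, S39.
S37 starts after S36 ends; S36 is clear from here.
S38 starts before S37 ends → S37 and S38 overlap.
That's a conflict, so the schedule is not conflict-free.

Yes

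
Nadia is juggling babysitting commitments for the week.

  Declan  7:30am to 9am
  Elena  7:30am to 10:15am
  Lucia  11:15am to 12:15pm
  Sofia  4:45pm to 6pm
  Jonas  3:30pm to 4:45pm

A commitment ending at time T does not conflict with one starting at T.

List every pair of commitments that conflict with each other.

Declan & Elena

Check each pair: they overlap iff neither finishes before the other starts.
Sorted by start: Declan, Elena, Lucia, Jonas, Sofia.
Elena starts before Declan ends → Declan and Elena overlap.
Lucia starts after Declan ends — done with Declan.
Lucia starts after Elena ends — done with Elena.
Jonas starts after Lucia ends — done with Lucia.
Sofia starts exactly when Jonas ends (back-to-back, no overlap).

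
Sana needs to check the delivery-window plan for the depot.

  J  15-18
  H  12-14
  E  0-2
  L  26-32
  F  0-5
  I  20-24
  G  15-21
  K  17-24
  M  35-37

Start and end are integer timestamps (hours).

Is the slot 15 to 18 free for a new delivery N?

E: ends 2 at or before N starts 15 → clear.
F: ends 5 at or before N starts 15 → clear.
H: ends 14 at or before N starts 15 → clear.
G: starts 15 before N ends 18, and ends 21 after N starts 15 → overlap.
J: starts 15 before N ends 18, and ends 18 after N starts 15 → overlap.
K: starts 17 before N ends 18, and ends 24 after N starts 15 → overlap.
I: starts 20 at or after N ends 18 → clear.
L: starts 26 at or after N ends 18 → clear.
M: starts 35 at or after N ends 18 → clear.
N overlaps G, J, K.

No — it overlaps G, J, K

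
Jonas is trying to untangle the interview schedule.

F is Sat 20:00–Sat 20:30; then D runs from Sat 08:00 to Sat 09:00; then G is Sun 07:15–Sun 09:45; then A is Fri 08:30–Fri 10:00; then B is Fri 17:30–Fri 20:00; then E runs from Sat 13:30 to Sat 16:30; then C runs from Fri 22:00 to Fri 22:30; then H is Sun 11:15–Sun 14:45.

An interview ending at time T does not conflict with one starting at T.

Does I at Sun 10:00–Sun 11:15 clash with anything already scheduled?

No — it doesn't clash with anything

A: ends Fri 10:00 at or before I starts Sun 10:00 → clear.
B: ends Fri 20:00 at or before I starts Sun 10:00 → clear.
C: ends Fri 22:30 at or before I starts Sun 10:00 → clear.
D: ends Sat 09:00 at or before I starts Sun 10:00 → clear.
E: ends Sat 16:30 at or before I starts Sun 10:00 → clear.
F: ends Sat 20:30 at or before I starts Sun 10:00 → clear.
G: ends Sun 09:45 at or before I starts Sun 10:00 → clear.
H: starts Sun 11:15 at or after I ends Sun 11:15 → clear.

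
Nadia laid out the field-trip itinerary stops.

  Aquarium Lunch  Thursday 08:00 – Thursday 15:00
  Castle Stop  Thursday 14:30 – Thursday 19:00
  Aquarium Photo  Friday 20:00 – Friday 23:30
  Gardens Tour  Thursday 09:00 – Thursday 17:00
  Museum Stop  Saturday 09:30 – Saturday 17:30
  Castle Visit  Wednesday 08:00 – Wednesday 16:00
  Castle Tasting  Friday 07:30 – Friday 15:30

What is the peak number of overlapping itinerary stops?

3

Sort all start/end points and keep a running count:
Wednesday 08:00 start Castle Visit → 1
Wednesday 16:00 end Castle Visit → 0
Thursday 08:00 start Aquarium Lunch → 1
Thursday 09:00 start Gardens Tour → 2
Thursday 14:30 start Castle Stop → 3
Thursday 15:00 end Aquarium Lunch → 2
Thursday 17:00 end Gardens Tour → 1
Thursday 19:00 end Castle Stop → 0
Friday 07:30 start Castle Tasting → 1
Friday 15:30 end Castle Tasting → 0
Friday 20:00 start Aquarium Photo → 1
Friday 23:30 end Aquarium Photo → 0
Saturday 09:30 start Museum Stop → 1
Saturday 17:30 end Museum Stop → 0
Peak is 3, at Thursday 14:30 (Aquarium Lunch, Castle Stop, Gardens Tour).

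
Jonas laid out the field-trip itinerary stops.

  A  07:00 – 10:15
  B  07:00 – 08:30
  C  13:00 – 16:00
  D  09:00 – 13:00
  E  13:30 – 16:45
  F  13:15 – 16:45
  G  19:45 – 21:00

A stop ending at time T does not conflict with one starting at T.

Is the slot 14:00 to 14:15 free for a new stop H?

A: ends 10:15 at or before H starts 14:00 → clear.
B: ends 08:30 at or before H starts 14:00 → clear.
D: ends 13:00 at or before H starts 14:00 → clear.
C: starts 13:00 before H ends 14:15, and ends 16:00 after H starts 14:00 → overlap.
F: starts 13:15 before H ends 14:15, and ends 16:45 after H starts 14:00 → overlap.
E: starts 13:30 before H ends 14:15, and ends 16:45 after H starts 14:00 → overlap.
G: starts 19:45 at or after H ends 14:15 → clear.
H overlaps C, E, F.

No — it overlaps C, E, F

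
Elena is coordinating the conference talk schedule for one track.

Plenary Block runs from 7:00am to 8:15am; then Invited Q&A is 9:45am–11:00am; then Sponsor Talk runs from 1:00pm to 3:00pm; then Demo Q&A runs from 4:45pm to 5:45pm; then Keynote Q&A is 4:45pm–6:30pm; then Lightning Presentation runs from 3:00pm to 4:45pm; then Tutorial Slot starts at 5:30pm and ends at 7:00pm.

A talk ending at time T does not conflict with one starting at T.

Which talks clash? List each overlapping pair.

Demo Q&A & Keynote Q&A, Demo Q&A & Tutorial Slot, Keynote Q&A & Tutorial Slot

Sorted by start: Plenary Block, Invited Q&A, Sponsor Talk, Lightning Presentation, Keynote Q&A, Demo Q&A, Tutorial Slot.
Invited Q&A starts after Plenary Block ends — done with Plenary Block.
Sponsor Talk starts after Invited Q&A ends — done with Invited Q&A.
Lightning Presentation starts exactly when Sponsor Talk ends (back-to-back, no overlap) — done with Sponsor Talk.
Keynote Q&A starts exactly when Lightning Presentation ends (back-to-back, no overlap) — done with Lightning Presentation.
Demo Q&A starts before Keynote Q&A ends → Keynote Q&A and Demo Q&A overlap.
Tutorial Slot starts before Keynote Q&A ends → Keynote Q&A and Tutorial Slot overlap.
Tutorial Slot starts before Demo Q&A ends → Demo Q&A and Tutorial Slot overlap.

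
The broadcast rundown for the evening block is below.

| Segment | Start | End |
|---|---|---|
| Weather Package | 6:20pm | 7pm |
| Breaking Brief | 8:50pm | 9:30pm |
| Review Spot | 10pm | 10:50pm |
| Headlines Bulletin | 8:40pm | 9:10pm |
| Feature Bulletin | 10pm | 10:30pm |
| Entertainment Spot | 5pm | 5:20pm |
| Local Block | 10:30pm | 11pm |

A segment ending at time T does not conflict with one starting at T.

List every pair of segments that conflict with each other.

Breaking Brief & Headlines Bulletin, Feature Bulletin & Review Spot, Local Block & Review Spot

Sorted by start: Entertainment Spot, Weather Package, Headlines Bulletin, Breaking Brief, Review Spot, Feature Bulletin, Local Block.
Weather Package starts after Entertainment Spot ends, so Entertainment Spot has no further overlaps.
Headlines Bulletin starts after Weather Package ends, so Weather Package has no further overlaps.
Breaking Brief starts before Headlines Bulletin ends → Headlines Bulletin and Breaking Brief overlap.
Review Spot starts after Headlines Bulletin ends, so Headlines Bulletin has no further overlaps.
Review Spot starts after Breaking Brief ends, so Breaking Brief has no further overlaps.
Feature Bulletin starts before Review Spot ends → Review Spot and Feature Bulletin overlap.
Local Block starts before Review Spot ends → Review Spot and Local Block overlap.
Local Block starts exactly when Feature Bulletin ends (back-to-back, no overlap).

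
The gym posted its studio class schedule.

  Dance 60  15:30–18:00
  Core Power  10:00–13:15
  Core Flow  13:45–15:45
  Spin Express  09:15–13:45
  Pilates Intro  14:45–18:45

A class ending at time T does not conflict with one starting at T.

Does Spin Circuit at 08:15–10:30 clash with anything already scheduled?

Yes — it overlaps Core Power, Spin Express

Spin Express: starts 09:15 before Spin Circuit ends 10:30, and ends 13:45 after Spin Circuit starts 08:15 → overlap.
Core Power: starts 10:00 before Spin Circuit ends 10:30, and ends 13:15 after Spin Circuit starts 08:15 → overlap.
Core Flow: starts 13:45 at or after Spin Circuit ends 10:30 → clear.
Pilates Intro: starts 14:45 at or after Spin Circuit ends 10:30 → clear.
Dance 60: starts 15:30 at or after Spin Circuit ends 10:30 → clear.
Spin Circuit overlaps Spin Express, Core Power.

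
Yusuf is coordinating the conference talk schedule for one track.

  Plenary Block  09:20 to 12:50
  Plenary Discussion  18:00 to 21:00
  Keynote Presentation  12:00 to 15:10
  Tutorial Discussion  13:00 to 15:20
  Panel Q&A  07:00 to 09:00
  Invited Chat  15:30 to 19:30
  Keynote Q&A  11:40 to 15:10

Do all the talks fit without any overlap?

No

Two intervals overlap when each starts before the other ends.
Sorted by start: Panel Q&A, Plenary Block, Keynote Q&A, Keynote Presentation, Tutorial Discussion, Invited Chat, Plenary Discussion.
Plenary Block starts after Panel Q&A ends; Panel Q&A is clear from here.
Keynote Q&A starts before Plenary Block ends → Plenary Block and Keynote Q&A overlap.
That's a conflict, so the schedule is not conflict-free.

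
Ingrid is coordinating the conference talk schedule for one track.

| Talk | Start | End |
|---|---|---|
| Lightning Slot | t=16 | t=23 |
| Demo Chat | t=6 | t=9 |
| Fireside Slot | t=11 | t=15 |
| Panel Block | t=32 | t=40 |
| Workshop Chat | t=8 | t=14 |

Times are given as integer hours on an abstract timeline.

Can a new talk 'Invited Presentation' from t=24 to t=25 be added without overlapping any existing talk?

Yes — the slot is free

Demo Chat: ends t=9 at or before Invited Presentation starts t=24 → clear.
Workshop Chat: ends t=14 at or before Invited Presentation starts t=24 → clear.
Fireside Slot: ends t=15 at or before Invited Presentation starts t=24 → clear.
Lightning Slot: ends t=23 at or before Invited Presentation starts t=24 → clear.
Panel Block: starts t=32 at or after Invited Presentation ends t=25 → clear.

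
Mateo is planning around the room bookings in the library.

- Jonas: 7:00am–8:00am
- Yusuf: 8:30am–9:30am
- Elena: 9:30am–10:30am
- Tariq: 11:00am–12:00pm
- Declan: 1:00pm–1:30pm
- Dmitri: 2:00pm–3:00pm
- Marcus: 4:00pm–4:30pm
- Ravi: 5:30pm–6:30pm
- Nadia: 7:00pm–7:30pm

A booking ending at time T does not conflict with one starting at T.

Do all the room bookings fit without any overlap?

Yes

Sorted by start: Jonas, Yusuf, Elena, Tariq, Declan, Dmitri, Marcus, Ravi, Nadia.
Yusuf starts after Jonas ends, so Jonas has no further overlaps.
Elena starts exactly when Yusuf ends (back-to-back, no overlap), so Yusuf has no further overlaps.
Tariq starts after Elena ends, so Elena has no further overlaps.
Declan starts after Tariq ends, so Tariq has no further overlaps.
Dmitri starts after Declan ends, so Declan has no further overlaps.
Marcus starts after Dmitri ends, so Dmitri has no further overlaps.
Ravi starts after Marcus ends, so Marcus has no further overlaps.
Nadia starts after Ravi ends.
Every pair is clear; the schedule has no overlaps.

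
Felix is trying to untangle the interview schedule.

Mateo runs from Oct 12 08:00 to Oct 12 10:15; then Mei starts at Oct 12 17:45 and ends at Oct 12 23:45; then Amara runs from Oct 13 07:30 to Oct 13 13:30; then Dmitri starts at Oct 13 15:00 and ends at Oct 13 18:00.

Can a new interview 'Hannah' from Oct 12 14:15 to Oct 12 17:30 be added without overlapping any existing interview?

Yes — the slot is free

Mateo: ends Oct 12 10:15 at or before Hannah starts Oct 12 14:15 → clear.
Mei: starts Oct 12 17:45 at or after Hannah ends Oct 12 17:30 → clear.
Amara: starts Oct 13 07:30 at or after Hannah ends Oct 12 17:30 → clear.
Dmitri: starts Oct 13 15:00 at or after Hannah ends Oct 12 17:30 → clear.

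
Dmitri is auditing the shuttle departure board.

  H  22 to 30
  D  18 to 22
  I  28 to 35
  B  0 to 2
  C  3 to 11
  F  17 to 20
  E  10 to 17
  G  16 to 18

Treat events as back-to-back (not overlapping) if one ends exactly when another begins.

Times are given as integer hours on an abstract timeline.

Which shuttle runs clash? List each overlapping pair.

Two intervals overlap when each starts before the other ends.
Sorted by start: B, C, E, G, F, D, H, I.
C starts after B ends, so nothing later overlaps B either.
E starts before C ends → C and E overlap.
G starts after C ends, so nothing later overlaps C either.
G starts before E ends → E and G overlap.
F starts exactly when E ends (back-to-back, no overlap), so nothing later overlaps E either.
F starts before G ends → G and F overlap.
D starts exactly when G ends (back-to-back, no overlap), so nothing later overlaps G either.
D starts before F ends → F and D overlap.
H starts after F ends, so nothing later overlaps F either.
H starts exactly when D ends (back-to-back, no overlap), so nothing later overlaps D either.
I starts before H ends → H and I overlap.

C & E, D & F, E & G, F & G, H & I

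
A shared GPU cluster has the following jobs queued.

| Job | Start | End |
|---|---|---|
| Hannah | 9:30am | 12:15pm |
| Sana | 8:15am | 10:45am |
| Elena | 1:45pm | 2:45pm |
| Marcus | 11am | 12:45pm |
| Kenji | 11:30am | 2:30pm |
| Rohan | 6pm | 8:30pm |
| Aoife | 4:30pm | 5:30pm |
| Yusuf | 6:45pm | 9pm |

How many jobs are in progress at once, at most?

Sort all start/end points and keep a running count:
8:15am start Sana → 1
9:30am start Hannah → 2
10:45am end Sana → 1
11am start Marcus → 2
11:30am start Kenji → 3
12:15pm end Hannah → 2
12:45pm end Marcus → 1
1:45pm start Elena → 2
2:30pm end Kenji → 1
2:45pm end Elena → 0
4:30pm start Aoife → 1
5:30pm end Aoife → 0
6pm start Rohan → 1
6:45pm start Yusuf → 2
8:30pm end Rohan → 1
9pm end Yusuf → 0
Peak is 3, at 11:30am (Hannah, Kenji, Marcus).

3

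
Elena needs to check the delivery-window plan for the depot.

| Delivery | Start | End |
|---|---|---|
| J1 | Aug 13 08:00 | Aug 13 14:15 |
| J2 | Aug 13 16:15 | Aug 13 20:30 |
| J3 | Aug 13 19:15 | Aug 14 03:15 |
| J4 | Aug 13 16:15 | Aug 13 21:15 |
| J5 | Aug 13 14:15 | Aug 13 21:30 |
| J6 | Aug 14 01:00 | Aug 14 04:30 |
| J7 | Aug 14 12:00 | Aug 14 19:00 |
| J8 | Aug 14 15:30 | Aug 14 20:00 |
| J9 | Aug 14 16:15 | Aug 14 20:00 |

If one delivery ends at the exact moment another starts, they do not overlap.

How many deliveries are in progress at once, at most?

Sort all start/end points and keep a running count:
Aug 13 08:00 start J1 → 1
Aug 13 14:15 end J1 → 0
Aug 13 14:15 start J5 → 1
Aug 13 16:15 start J2 → 2
Aug 13 16:15 start J4 → 3
Aug 13 19:15 start J3 → 4
Aug 13 20:30 end J2 → 3
Aug 13 21:15 end J4 → 2
Aug 13 21:30 end J5 → 1
Aug 14 01:00 start J6 → 2
Aug 14 03:15 end J3 → 1
Aug 14 04:30 end J6 → 0
Aug 14 12:00 start J7 → 1
Aug 14 15:30 start J8 → 2
Aug 14 16:15 start J9 → 3
Aug 14 19:00 end J7 → 2
Aug 14 20:00 end J8 → 1
Aug 14 20:00 end J9 → 0
Peak is 4, at Aug 13 19:15 (J2, J3, J4, J5).

4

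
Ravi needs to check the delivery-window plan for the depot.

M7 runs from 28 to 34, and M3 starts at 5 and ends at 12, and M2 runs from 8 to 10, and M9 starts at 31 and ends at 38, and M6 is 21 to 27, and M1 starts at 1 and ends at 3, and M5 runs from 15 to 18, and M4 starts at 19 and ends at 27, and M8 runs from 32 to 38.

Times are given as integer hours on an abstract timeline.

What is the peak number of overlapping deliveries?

3

Sort all start/end points and keep a running count:
1 start M1 → 1
3 end M1 → 0
5 start M3 → 1
8 start M2 → 2
10 end M2 → 1
12 end M3 → 0
15 start M5 → 1
18 end M5 → 0
19 start M4 → 1
21 start M6 → 2
27 end M4 → 1
27 end M6 → 0
28 start M7 → 1
31 start M9 → 2
32 start M8 → 3
34 end M7 → 2
38 end M8 → 1
38 end M9 → 0
Peak is 3, at 32 (M7, M8, M9).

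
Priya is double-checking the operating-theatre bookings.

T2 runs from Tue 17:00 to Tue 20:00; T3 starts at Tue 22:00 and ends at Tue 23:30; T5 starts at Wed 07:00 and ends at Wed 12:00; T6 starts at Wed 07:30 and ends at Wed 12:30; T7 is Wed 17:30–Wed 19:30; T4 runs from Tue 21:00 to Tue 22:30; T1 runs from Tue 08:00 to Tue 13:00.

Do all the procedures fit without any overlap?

Sorted by start: T1, T2, T4, T3, T5, T6, T7.
T2 starts after T1 ends, so T1 has no further overlaps.
T4 starts after T2 ends, so T2 has no further overlaps.
T3 starts before T4 ends → T4 and T3 overlap.
That's a conflict, so the schedule is not conflict-free.

No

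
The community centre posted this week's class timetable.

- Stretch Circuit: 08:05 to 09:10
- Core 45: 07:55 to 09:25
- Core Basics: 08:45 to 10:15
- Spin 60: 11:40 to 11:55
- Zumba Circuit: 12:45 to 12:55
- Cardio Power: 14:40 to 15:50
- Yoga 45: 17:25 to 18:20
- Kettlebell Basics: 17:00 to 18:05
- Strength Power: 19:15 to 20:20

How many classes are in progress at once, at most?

Walk through starts and ends in time order (an end at T is processed before a start at T):
07:55 start Core 45 → 1
08:05 start Stretch Circuit → 2
08:45 start Core Basics → 3
09:10 end Stretch Circuit → 2
09:25 end Core 45 → 1
10:15 end Core Basics → 0
11:40 start Spin 60 → 1
11:55 end Spin 60 → 0
12:45 start Zumba Circuit → 1
12:55 end Zumba Circuit → 0
14:40 start Cardio Power → 1
15:50 end Cardio Power → 0
17:00 start Kettlebell Basics → 1
17:25 start Yoga 45 → 2
18:05 end Kettlebell Basics → 1
18:20 end Yoga 45 → 0
19:15 start Strength Power → 1
20:20 end Strength Power → 0
Peak is 3, at 08:45 (Core 45, Core Basics, Stretch Circuit).

3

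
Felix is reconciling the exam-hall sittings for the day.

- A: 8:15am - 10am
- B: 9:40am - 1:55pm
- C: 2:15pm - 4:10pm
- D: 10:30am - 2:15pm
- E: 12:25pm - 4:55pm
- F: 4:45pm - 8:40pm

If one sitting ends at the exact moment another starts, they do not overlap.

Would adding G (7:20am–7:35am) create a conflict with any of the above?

No — it doesn't clash with anything

A: starts 8:15am at or after G ends 7:35am → clear.
B: starts 9:40am at or after G ends 7:35am → clear.
D: starts 10:30am at or after G ends 7:35am → clear.
E: starts 12:25pm at or after G ends 7:35am → clear.
C: starts 2:15pm at or after G ends 7:35am → clear.
F: starts 4:45pm at or after G ends 7:35am → clear.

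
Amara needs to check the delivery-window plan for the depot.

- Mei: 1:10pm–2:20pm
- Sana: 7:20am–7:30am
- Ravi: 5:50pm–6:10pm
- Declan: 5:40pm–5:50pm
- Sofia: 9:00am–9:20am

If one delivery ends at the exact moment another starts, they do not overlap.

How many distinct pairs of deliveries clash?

Sorted by start: Sana, Sofia, Mei, Declan, Ravi.
Sofia starts after Sana ends, so nothing later overlaps Sana either.
Mei starts after Sofia ends, so nothing later overlaps Sofia either.
Declan starts after Mei ends, so nothing later overlaps Mei either.
Ravi starts exactly when Declan ends (back-to-back, no overlap).
No pair overlaps.

0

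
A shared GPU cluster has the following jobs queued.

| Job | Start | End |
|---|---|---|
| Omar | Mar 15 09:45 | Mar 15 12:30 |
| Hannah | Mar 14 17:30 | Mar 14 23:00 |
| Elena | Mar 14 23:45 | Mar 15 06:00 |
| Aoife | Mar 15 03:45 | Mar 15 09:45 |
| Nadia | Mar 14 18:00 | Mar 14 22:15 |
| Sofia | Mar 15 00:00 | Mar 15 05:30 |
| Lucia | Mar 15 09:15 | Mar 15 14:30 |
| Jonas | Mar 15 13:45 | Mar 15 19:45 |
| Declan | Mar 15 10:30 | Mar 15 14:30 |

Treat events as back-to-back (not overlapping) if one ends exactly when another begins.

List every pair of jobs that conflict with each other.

Aoife & Elena, Aoife & Lucia, Aoife & Sofia, Declan & Jonas, Declan & Lucia, Declan & Omar, Elena & Sofia, Hannah & Nadia, Jonas & Lucia, Lucia & Omar

Check each pair: they overlap iff neither finishes before the other starts.
Sorted by start: Hannah, Nadia, Elena, Sofia, Aoife, Lucia, Omar, Declan, Jonas.
Nadia starts before Hannah ends → Hannah and Nadia overlap.
Elena starts after Hannah ends — done with Hannah.
Elena starts after Nadia ends — done with Nadia.
Sofia starts before Elena ends → Elena and Sofia overlap.
Aoife starts before Elena ends → Elena and Aoife overlap.
Lucia starts after Elena ends — done with Elena.
Aoife starts before Sofia ends → Sofia and Aoife overlap.
Lucia starts after Sofia ends — done with Sofia.
Lucia starts before Aoife ends → Aoife and Lucia overlap.
Omar starts exactly when Aoife ends (back-to-back, no overlap) — done with Aoife.
Omar starts before Lucia ends → Lucia and Omar overlap.
Declan starts before Lucia ends → Lucia and Declan overlap.
Jonas starts before Lucia ends → Lucia and Jonas overlap.
Declan starts before Omar ends → Omar and Declan overlap.
Jonas starts after Omar ends.
Jonas starts before Declan ends → Declan and Jonas overlap.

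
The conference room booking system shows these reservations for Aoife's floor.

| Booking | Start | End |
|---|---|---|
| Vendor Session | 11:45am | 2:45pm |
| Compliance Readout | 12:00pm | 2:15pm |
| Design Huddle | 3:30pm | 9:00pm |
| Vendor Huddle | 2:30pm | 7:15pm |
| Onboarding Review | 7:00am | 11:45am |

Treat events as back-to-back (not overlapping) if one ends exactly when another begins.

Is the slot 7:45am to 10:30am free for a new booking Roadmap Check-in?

Onboarding Review: starts 7:00am before Roadmap Check-in ends 10:30am, and ends 11:45am after Roadmap Check-in starts 7:45am → overlap.
Vendor Session: starts 11:45am at or after Roadmap Check-in ends 10:30am → clear.
Compliance Readout: starts 12:00pm at or after Roadmap Check-in ends 10:30am → clear.
Vendor Huddle: starts 2:30pm at or after Roadmap Check-in ends 10:30am → clear.
Design Huddle: starts 3:30pm at or after Roadmap Check-in ends 10:30am → clear.
Roadmap Check-in overlaps Onboarding Review.

No — it overlaps Onboarding Review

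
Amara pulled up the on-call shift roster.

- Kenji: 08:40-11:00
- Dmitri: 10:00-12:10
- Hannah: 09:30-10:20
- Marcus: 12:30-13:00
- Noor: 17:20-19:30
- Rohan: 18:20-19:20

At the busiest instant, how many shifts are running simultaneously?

3

Sort all start/end points and keep a running count:
08:40 start Kenji → 1
09:30 start Hannah → 2
10:00 start Dmitri → 3
10:20 end Hannah → 2
11:00 end Kenji → 1
12:10 end Dmitri → 0
12:30 start Marcus → 1
13:00 end Marcus → 0
17:20 start Noor → 1
18:20 start Rohan → 2
19:20 end Rohan → 1
19:30 end Noor → 0
Peak is 3, at 10:00 (Dmitri, Hannah, Kenji).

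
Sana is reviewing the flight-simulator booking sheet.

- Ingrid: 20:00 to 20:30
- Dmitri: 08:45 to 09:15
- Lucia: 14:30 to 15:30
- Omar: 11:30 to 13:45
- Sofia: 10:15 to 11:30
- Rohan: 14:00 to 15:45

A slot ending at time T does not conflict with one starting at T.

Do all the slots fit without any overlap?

No

Check each pair: they overlap iff neither finishes before the other starts.
Sorted by start: Dmitri, Sofia, Omar, Rohan, Lucia, Ingrid.
Sofia starts after Dmitri ends, so Dmitri has no further overlaps.
Omar starts exactly when Sofia ends (back-to-back, no overlap), so Sofia has no further overlaps.
Rohan starts after Omar ends, so Omar has no further overlaps.
Lucia starts before Rohan ends → Rohan and Lucia overlap.
That's a conflict, so the schedule is not conflict-free.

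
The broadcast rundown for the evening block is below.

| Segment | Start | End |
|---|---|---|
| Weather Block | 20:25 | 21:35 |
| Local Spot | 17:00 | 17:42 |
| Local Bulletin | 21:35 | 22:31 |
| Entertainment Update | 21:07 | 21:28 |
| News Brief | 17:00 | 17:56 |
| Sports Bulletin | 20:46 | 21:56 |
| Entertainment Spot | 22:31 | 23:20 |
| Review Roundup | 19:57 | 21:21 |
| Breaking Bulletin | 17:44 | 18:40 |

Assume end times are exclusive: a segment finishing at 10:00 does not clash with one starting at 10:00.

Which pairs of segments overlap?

Breaking Bulletin & News Brief, Entertainment Update & Review Roundup, Entertainment Update & Sports Bulletin, Entertainment Update & Weather Block, Local Bulletin & Sports Bulletin, Local Spot & News Brief, Review Roundup & Sports Bulletin, Review Roundup & Weather Block, Sports Bulletin & Weather Block

Sorted by start: Local Spot, News Brief, Breaking Bulletin, Review Roundup, Weather Block, Sports Bulletin, Entertainment Update, Local Bulletin, Entertainment Spot.
News Brief starts before Local Spot ends → Local Spot and News Brief overlap.
Breaking Bulletin starts after Local Spot ends — done with Local Spot.
Breaking Bulletin starts before News Brief ends → News Brief and Breaking Bulletin overlap.
Review Roundup starts after News Brief ends — done with News Brief.
Review Roundup starts after Breaking Bulletin ends — done with Breaking Bulletin.
Weather Block starts before Review Roundup ends → Review Roundup and Weather Block overlap.
Sports Bulletin starts before Review Roundup ends → Review Roundup and Sports Bulletin overlap.
Entertainment Update starts before Review Roundup ends → Review Roundup and Entertainment Update overlap.
Local Bulletin starts after Review Roundup ends — done with Review Roundup.
Sports Bulletin starts before Weather Block ends → Weather Block and Sports Bulletin overlap.
Entertainment Update starts before Weather Block ends → Weather Block and Entertainment Update overlap.
Local Bulletin starts exactly when Weather Block ends (back-to-back, no overlap) — done with Weather Block.
Entertainment Update starts before Sports Bulletin ends → Sports Bulletin and Entertainment Update overlap.
Local Bulletin starts before Sports Bulletin ends → Sports Bulletin and Local Bulletin overlap.
Entertainment Spot starts after Sports Bulletin ends.
Local Bulletin starts after Entertainment Update ends — done with Entertainment Update.
Entertainment Spot starts exactly when Local Bulletin ends (back-to-back, no overlap).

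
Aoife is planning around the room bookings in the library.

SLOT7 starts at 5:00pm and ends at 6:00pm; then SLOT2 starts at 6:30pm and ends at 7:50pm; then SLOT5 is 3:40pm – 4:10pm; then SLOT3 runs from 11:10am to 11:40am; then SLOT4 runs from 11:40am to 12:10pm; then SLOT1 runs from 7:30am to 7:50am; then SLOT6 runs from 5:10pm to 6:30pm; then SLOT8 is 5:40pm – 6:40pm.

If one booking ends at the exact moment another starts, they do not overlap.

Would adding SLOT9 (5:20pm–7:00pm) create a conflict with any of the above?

SLOT1: ends 7:50am at or before SLOT9 starts 5:20pm → clear.
SLOT3: ends 11:40am at or before SLOT9 starts 5:20pm → clear.
SLOT4: ends 12:10pm at or before SLOT9 starts 5:20pm → clear.
SLOT5: ends 4:10pm at or before SLOT9 starts 5:20pm → clear.
SLOT7: starts 5:00pm before SLOT9 ends 7:00pm, and ends 6:00pm after SLOT9 starts 5:20pm → overlap.
SLOT6: starts 5:10pm before SLOT9 ends 7:00pm, and ends 6:30pm after SLOT9 starts 5:20pm → overlap.
SLOT8: starts 5:40pm before SLOT9 ends 7:00pm, and ends 6:40pm after SLOT9 starts 5:20pm → overlap.
SLOT2: starts 6:30pm before SLOT9 ends 7:00pm, and ends 7:50pm after SLOT9 starts 5:20pm → overlap.
SLOT9 overlaps SLOT2, SLOT6, SLOT7, SLOT8.

Yes — it overlaps SLOT2, SLOT6, SLOT7, SLOT8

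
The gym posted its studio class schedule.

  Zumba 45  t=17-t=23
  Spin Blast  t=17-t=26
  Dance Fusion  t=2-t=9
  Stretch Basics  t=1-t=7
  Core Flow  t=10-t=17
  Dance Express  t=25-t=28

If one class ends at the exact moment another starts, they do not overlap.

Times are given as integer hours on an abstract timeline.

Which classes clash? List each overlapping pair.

Two intervals overlap when each starts before the other ends.
Sorted by start: Stretch Basics, Dance Fusion, Core Flow, Zumba 45, Spin Blast, Dance Express.
Dance Fusion starts before Stretch Basics ends → Stretch Basics and Dance Fusion overlap.
Core Flow starts after Stretch Basics ends, so nothing later overlaps Stretch Basics either.
Core Flow starts after Dance Fusion ends, so nothing later overlaps Dance Fusion either.
Zumba 45 starts exactly when Core Flow ends (back-to-back, no overlap), so nothing later overlaps Core Flow either.
Spin Blast starts before Zumba 45 ends → Zumba 45 and Spin Blast overlap.
Dance Express starts after Zumba 45 ends.
Dance Express starts before Spin Blast ends → Spin Blast and Dance Express overlap.

Dance Express & Spin Blast, Dance Fusion & Stretch Basics, Spin Blast & Zumba 45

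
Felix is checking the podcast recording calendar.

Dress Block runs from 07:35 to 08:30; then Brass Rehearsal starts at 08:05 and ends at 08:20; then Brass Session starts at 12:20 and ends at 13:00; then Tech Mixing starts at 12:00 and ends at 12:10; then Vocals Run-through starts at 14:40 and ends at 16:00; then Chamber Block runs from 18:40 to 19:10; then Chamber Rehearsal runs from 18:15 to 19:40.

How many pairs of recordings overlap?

2

Two intervals overlap when each starts before the other ends.
Sorted by start: Dress Block, Brass Rehearsal, Tech Mixing, Brass Session, Vocals Run-through, Chamber Rehearsal, Chamber Block.
Brass Rehearsal starts before Dress Block ends → Dress Block and Brass Rehearsal overlap.
Tech Mixing starts after Dress Block ends; Dress Block is clear from here.
Tech Mixing starts after Brass Rehearsal ends; Brass Rehearsal is clear from here.
Brass Session starts after Tech Mixing ends; Tech Mixing is clear from here.
Vocals Run-through starts after Brass Session ends; Brass Session is clear from here.
Chamber Rehearsal starts after Vocals Run-through ends; Vocals Run-through is clear from here.
Chamber Block starts before Chamber Rehearsal ends → Chamber Rehearsal and Chamber Block overlap.
Overlapping pairs: Brass Rehearsal & Dress Block, Chamber Block & Chamber Rehearsal — 2 in total.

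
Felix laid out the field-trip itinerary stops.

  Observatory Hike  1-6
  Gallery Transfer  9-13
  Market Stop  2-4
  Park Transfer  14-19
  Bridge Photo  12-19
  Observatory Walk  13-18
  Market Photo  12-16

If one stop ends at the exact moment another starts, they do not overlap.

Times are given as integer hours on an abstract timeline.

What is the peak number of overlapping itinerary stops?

Walk through starts and ends in time order (an end at T is processed before a start at T):
1 start Observatory Hike → 1
2 start Market Stop → 2
4 end Market Stop → 1
6 end Observatory Hike → 0
9 start Gallery Transfer → 1
12 start Bridge Photo → 2
12 start Market Photo → 3
13 end Gallery Transfer → 2
13 start Observatory Walk → 3
14 start Park Transfer → 4
16 end Market Photo → 3
18 end Observatory Walk → 2
19 end Bridge Photo → 1
19 end Park Transfer → 0
Peak is 4, at 14 (Bridge Photo, Market Photo, Observatory Walk, Park Transfer).

4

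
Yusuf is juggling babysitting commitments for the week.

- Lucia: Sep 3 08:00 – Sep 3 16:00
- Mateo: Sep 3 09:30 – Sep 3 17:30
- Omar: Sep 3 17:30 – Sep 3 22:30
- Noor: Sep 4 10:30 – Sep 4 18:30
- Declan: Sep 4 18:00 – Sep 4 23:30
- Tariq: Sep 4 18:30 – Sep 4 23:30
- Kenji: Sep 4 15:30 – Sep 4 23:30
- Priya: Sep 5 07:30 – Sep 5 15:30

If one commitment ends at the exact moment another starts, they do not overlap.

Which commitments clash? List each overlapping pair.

Two intervals overlap when each starts before the other ends.
Sorted by start: Lucia, Mateo, Omar, Noor, Kenji, Declan, Tariq, Priya.
Mateo starts before Lucia ends → Lucia and Mateo overlap.
Omar starts after Lucia ends, so Lucia has no further overlaps.
Omar starts exactly when Mateo ends (back-to-back, no overlap), so Mateo has no further overlaps.
Noor starts after Omar ends, so Omar has no further overlaps.
Kenji starts before Noor ends → Noor and Kenji overlap.
Declan starts before Noor ends → Noor and Declan overlap.
Tariq starts exactly when Noor ends (back-to-back, no overlap), so Noor has no further overlaps.
Declan starts before Kenji ends → Kenji and Declan overlap.
Tariq starts before Kenji ends → Kenji and Tariq overlap.
Priya starts after Kenji ends.
Tariq starts before Declan ends → Declan and Tariq overlap.
Priya starts after Declan ends.
Priya starts after Tariq ends.

Declan & Kenji, Declan & Noor, Declan & Tariq, Kenji & Noor, Kenji & Tariq, Lucia & Mateo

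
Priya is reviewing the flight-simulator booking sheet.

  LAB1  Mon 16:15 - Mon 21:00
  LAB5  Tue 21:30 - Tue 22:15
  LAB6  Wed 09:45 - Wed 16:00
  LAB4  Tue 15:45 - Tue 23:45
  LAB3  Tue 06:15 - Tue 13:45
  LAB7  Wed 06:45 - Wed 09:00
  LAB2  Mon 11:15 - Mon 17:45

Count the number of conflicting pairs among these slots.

Sorted by start: LAB2, LAB1, LAB3, LAB4, LAB5, LAB7, LAB6.
LAB1 starts before LAB2 ends → LAB2 and LAB1 overlap.
LAB3 starts after LAB2 ends, so LAB2 has no further overlaps.
LAB3 starts after LAB1 ends, so LAB1 has no further overlaps.
LAB4 starts after LAB3 ends, so LAB3 has no further overlaps.
LAB5 starts before LAB4 ends → LAB4 and LAB5 overlap.
LAB7 starts after LAB4 ends, so LAB4 has no further overlaps.
LAB7 starts after LAB5 ends, so LAB5 has no further overlaps.
LAB6 starts after LAB7 ends.
Overlapping pairs: LAB1 & LAB2, LAB4 & LAB5 — 2 in total.

2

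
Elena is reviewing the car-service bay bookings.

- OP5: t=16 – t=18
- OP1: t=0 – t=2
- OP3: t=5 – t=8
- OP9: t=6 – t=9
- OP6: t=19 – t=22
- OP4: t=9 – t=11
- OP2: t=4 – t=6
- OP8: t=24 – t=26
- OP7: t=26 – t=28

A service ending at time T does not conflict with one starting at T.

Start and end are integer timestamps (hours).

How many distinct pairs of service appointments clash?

2

Two intervals overlap when each starts before the other ends.
Sorted by start: OP1, OP2, OP3, OP9, OP4, OP5, OP6, OP8, OP7.
OP2 starts after OP1 ends, so OP1 has no further overlaps.
OP3 starts before OP2 ends → OP2 and OP3 overlap.
OP9 starts exactly when OP2 ends (back-to-back, no overlap), so OP2 has no further overlaps.
OP9 starts before OP3 ends → OP3 and OP9 overlap.
OP4 starts after OP3 ends, so OP3 has no further overlaps.
OP4 starts exactly when OP9 ends (back-to-back, no overlap), so OP9 has no further overlaps.
OP5 starts after OP4 ends, so OP4 has no further overlaps.
OP6 starts after OP5 ends, so OP5 has no further overlaps.
OP8 starts after OP6 ends, so OP6 has no further overlaps.
OP7 starts exactly when OP8 ends (back-to-back, no overlap).
Overlapping pairs: OP2 & OP3, OP3 & OP9 — 2 in total.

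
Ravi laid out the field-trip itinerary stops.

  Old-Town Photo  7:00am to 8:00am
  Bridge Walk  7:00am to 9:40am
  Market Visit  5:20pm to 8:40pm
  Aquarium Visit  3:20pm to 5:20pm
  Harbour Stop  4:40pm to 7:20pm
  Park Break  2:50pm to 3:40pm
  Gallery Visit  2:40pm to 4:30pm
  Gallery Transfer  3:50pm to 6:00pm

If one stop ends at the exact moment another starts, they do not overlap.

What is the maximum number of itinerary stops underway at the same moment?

Walk through starts and ends in time order (an end at T is processed before a start at T):
7:00am start Bridge Walk → 1
7:00am start Old-Town Photo → 2
8:00am end Old-Town Photo → 1
9:40am end Bridge Walk → 0
2:40pm start Gallery Visit → 1
2:50pm start Park Break → 2
3:20pm start Aquarium Visit → 3
3:40pm end Park Break → 2
3:50pm start Gallery Transfer → 3
4:30pm end Gallery Visit → 2
4:40pm start Harbour Stop → 3
5:20pm end Aquarium Visit → 2
5:20pm start Market Visit → 3
6:00pm end Gallery Transfer → 2
7:20pm end Harbour Stop → 1
8:40pm end Market Visit → 0
Peak is 3, at 3:20pm (Aquarium Visit, Gallery Visit, Park Break).

3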